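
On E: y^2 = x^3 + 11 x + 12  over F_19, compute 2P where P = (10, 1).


k = 2 = 10_2 (binary, LSB first: 01)
Double-and-add from P = (10, 1):
  bit 0 = 0: acc unchanged = O
  bit 1 = 1: acc = O + (16, 16) = (16, 16)

2P = (16, 16)


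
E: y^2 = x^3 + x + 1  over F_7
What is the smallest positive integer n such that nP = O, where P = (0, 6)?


Compute successive multiples of P until we hit O:
  1P = (0, 6)
  2P = (2, 2)
  3P = (2, 5)
  4P = (0, 1)
  5P = O

ord(P) = 5


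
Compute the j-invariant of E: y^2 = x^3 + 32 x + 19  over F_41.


Delta = -16(4 a^3 + 27 b^2) mod 41 = 10
-1728 * (4 a)^3 = -1728 * (4*32)^3 mod 41 = 29
j = 29 * 10^(-1) mod 41 = 7

j = 7 (mod 41)


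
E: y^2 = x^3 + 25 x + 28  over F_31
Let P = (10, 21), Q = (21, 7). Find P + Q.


P != Q, so use the chord formula.
s = (y2 - y1) / (x2 - x1) = (17) / (11) mod 31 = 10
x3 = s^2 - x1 - x2 mod 31 = 10^2 - 10 - 21 = 7
y3 = s (x1 - x3) - y1 mod 31 = 10 * (10 - 7) - 21 = 9

P + Q = (7, 9)


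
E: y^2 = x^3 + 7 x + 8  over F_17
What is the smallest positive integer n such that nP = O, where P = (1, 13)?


Compute successive multiples of P until we hit O:
  1P = (1, 13)
  2P = (7, 3)
  3P = (8, 10)
  4P = (12, 16)
  5P = (0, 12)
  6P = (0, 5)
  7P = (12, 1)
  8P = (8, 7)
  ... (continuing to 11P)
  11P = O

ord(P) = 11


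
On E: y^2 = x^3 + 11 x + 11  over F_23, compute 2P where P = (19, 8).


Doubling: s = (3 x1^2 + a) / (2 y1)
s = (3*19^2 + 11) / (2*8) mod 23 = 8
x3 = s^2 - 2 x1 mod 23 = 8^2 - 2*19 = 3
y3 = s (x1 - x3) - y1 mod 23 = 8 * (19 - 3) - 8 = 5

2P = (3, 5)


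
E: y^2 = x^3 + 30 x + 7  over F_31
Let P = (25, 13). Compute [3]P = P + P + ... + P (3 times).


k = 3 = 11_2 (binary, LSB first: 11)
Double-and-add from P = (25, 13):
  bit 0 = 1: acc = O + (25, 13) = (25, 13)
  bit 1 = 1: acc = (25, 13) + (0, 10) = (14, 28)

3P = (14, 28)


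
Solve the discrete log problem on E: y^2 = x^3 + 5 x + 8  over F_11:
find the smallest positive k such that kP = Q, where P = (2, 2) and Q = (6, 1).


Enumerate multiples of P until we hit Q = (6, 1):
  1P = (2, 2)
  2P = (1, 5)
  3P = (6, 10)
  4P = (7, 10)
  5P = (5, 2)
  6P = (4, 9)
  7P = (9, 1)
  8P = (9, 10)
  9P = (4, 2)
  10P = (5, 9)
  11P = (7, 1)
  12P = (6, 1)
Match found at i = 12.

k = 12


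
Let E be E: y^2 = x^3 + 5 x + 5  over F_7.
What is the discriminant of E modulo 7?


4 a^3 + 27 b^2 = 4*5^3 + 27*5^2 = 500 + 675 = 1175
Delta = -16 * (1175) = -18800
Delta mod 7 = 2

Delta = 2 (mod 7)


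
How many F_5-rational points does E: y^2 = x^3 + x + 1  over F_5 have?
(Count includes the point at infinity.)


For each x in F_5, count y with y^2 = x^3 + 1 x + 1 mod 5:
  x = 0: RHS = 1, y in [1, 4]  -> 2 point(s)
  x = 2: RHS = 1, y in [1, 4]  -> 2 point(s)
  x = 3: RHS = 1, y in [1, 4]  -> 2 point(s)
  x = 4: RHS = 4, y in [2, 3]  -> 2 point(s)
Affine points: 8. Add the point at infinity: total = 9.

#E(F_5) = 9


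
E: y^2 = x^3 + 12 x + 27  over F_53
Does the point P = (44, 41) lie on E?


Check whether y^2 = x^3 + 12 x + 27 (mod 53) for (x, y) = (44, 41).
LHS: y^2 = 41^2 mod 53 = 38
RHS: x^3 + 12 x + 27 = 44^3 + 12*44 + 27 mod 53 = 38
LHS = RHS

Yes, on the curve


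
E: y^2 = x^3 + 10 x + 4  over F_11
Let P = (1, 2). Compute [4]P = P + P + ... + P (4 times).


k = 4 = 100_2 (binary, LSB first: 001)
Double-and-add from P = (1, 2):
  bit 0 = 0: acc unchanged = O
  bit 1 = 0: acc unchanged = O
  bit 2 = 1: acc = O + (1, 2) = (1, 2)

4P = (1, 2)


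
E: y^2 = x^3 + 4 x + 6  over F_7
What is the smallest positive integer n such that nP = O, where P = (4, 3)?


Compute successive multiples of P until we hit O:
  1P = (4, 3)
  2P = (1, 2)
  3P = (6, 1)
  4P = (5, 5)
  5P = (2, 1)
  6P = (2, 6)
  7P = (5, 2)
  8P = (6, 6)
  ... (continuing to 11P)
  11P = O

ord(P) = 11


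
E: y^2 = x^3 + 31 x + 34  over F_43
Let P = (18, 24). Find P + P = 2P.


Doubling: s = (3 x1^2 + a) / (2 y1)
s = (3*18^2 + 31) / (2*24) mod 43 = 20
x3 = s^2 - 2 x1 mod 43 = 20^2 - 2*18 = 20
y3 = s (x1 - x3) - y1 mod 43 = 20 * (18 - 20) - 24 = 22

2P = (20, 22)


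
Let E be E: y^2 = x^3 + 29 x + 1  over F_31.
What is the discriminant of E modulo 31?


4 a^3 + 27 b^2 = 4*29^3 + 27*1^2 = 97556 + 27 = 97583
Delta = -16 * (97583) = -1561328
Delta mod 31 = 18

Delta = 18 (mod 31)


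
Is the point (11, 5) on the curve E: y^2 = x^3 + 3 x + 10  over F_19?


Check whether y^2 = x^3 + 3 x + 10 (mod 19) for (x, y) = (11, 5).
LHS: y^2 = 5^2 mod 19 = 6
RHS: x^3 + 3 x + 10 = 11^3 + 3*11 + 10 mod 19 = 6
LHS = RHS

Yes, on the curve


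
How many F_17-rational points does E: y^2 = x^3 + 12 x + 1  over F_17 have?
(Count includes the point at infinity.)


For each x in F_17, count y with y^2 = x^3 + 12 x + 1 mod 17:
  x = 0: RHS = 1, y in [1, 16]  -> 2 point(s)
  x = 2: RHS = 16, y in [4, 13]  -> 2 point(s)
  x = 3: RHS = 13, y in [8, 9]  -> 2 point(s)
  x = 5: RHS = 16, y in [4, 13]  -> 2 point(s)
  x = 6: RHS = 0, y in [0]  -> 1 point(s)
  x = 10: RHS = 16, y in [4, 13]  -> 2 point(s)
  x = 11: RHS = 2, y in [6, 11]  -> 2 point(s)
  x = 13: RHS = 8, y in [5, 12]  -> 2 point(s)
Affine points: 15. Add the point at infinity: total = 16.

#E(F_17) = 16


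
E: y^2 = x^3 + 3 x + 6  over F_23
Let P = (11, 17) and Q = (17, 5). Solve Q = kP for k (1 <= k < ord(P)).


Enumerate multiples of P until we hit Q = (17, 5):
  1P = (11, 17)
  2P = (17, 5)
Match found at i = 2.

k = 2


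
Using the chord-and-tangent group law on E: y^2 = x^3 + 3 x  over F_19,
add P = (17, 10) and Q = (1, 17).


P != Q, so use the chord formula.
s = (y2 - y1) / (x2 - x1) = (7) / (3) mod 19 = 15
x3 = s^2 - x1 - x2 mod 19 = 15^2 - 17 - 1 = 17
y3 = s (x1 - x3) - y1 mod 19 = 15 * (17 - 17) - 10 = 9

P + Q = (17, 9)


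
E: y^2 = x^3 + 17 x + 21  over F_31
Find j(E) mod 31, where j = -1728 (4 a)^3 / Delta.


Delta = -16(4 a^3 + 27 b^2) mod 31 = 15
-1728 * (4 a)^3 = -1728 * (4*17)^3 mod 31 = 23
j = 23 * 15^(-1) mod 31 = 16

j = 16 (mod 31)


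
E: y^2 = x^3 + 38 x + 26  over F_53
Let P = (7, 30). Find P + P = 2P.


Doubling: s = (3 x1^2 + a) / (2 y1)
s = (3*7^2 + 38) / (2*30) mod 53 = 34
x3 = s^2 - 2 x1 mod 53 = 34^2 - 2*7 = 29
y3 = s (x1 - x3) - y1 mod 53 = 34 * (7 - 29) - 30 = 17

2P = (29, 17)


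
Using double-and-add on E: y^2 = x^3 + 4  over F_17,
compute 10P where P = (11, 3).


k = 10 = 1010_2 (binary, LSB first: 0101)
Double-and-add from P = (11, 3):
  bit 0 = 0: acc unchanged = O
  bit 1 = 1: acc = O + (13, 12) = (13, 12)
  bit 2 = 0: acc unchanged = (13, 12)
  bit 3 = 1: acc = (13, 12) + (6, 13) = (6, 4)

10P = (6, 4)


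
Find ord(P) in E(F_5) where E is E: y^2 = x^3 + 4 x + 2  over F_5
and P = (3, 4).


Compute successive multiples of P until we hit O:
  1P = (3, 4)
  2P = (3, 1)
  3P = O

ord(P) = 3


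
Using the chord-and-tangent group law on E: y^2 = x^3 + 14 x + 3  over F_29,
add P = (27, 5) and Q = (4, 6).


P != Q, so use the chord formula.
s = (y2 - y1) / (x2 - x1) = (1) / (6) mod 29 = 5
x3 = s^2 - x1 - x2 mod 29 = 5^2 - 27 - 4 = 23
y3 = s (x1 - x3) - y1 mod 29 = 5 * (27 - 23) - 5 = 15

P + Q = (23, 15)


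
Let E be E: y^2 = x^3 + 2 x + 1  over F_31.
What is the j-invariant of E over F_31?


Delta = -16(4 a^3 + 27 b^2) mod 31 = 17
-1728 * (4 a)^3 = -1728 * (4*2)^3 mod 31 = 4
j = 4 * 17^(-1) mod 31 = 13

j = 13 (mod 31)


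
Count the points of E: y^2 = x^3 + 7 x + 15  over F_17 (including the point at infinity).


For each x in F_17, count y with y^2 = x^3 + 7 x + 15 mod 17:
  x = 0: RHS = 15, y in [7, 10]  -> 2 point(s)
  x = 6: RHS = 1, y in [1, 16]  -> 2 point(s)
  x = 7: RHS = 16, y in [4, 13]  -> 2 point(s)
  x = 9: RHS = 8, y in [5, 12]  -> 2 point(s)
  x = 12: RHS = 8, y in [5, 12]  -> 2 point(s)
  x = 13: RHS = 8, y in [5, 12]  -> 2 point(s)
  x = 14: RHS = 1, y in [1, 16]  -> 2 point(s)
Affine points: 14. Add the point at infinity: total = 15.

#E(F_17) = 15


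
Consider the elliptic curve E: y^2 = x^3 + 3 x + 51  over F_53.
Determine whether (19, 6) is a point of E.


Check whether y^2 = x^3 + 3 x + 51 (mod 53) for (x, y) = (19, 6).
LHS: y^2 = 6^2 mod 53 = 36
RHS: x^3 + 3 x + 51 = 19^3 + 3*19 + 51 mod 53 = 24
LHS != RHS

No, not on the curve


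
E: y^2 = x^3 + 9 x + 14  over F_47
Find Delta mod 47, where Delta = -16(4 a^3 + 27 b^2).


4 a^3 + 27 b^2 = 4*9^3 + 27*14^2 = 2916 + 5292 = 8208
Delta = -16 * (8208) = -131328
Delta mod 47 = 37

Delta = 37 (mod 47)


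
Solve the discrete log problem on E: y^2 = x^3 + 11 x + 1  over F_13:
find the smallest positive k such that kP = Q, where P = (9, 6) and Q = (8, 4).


Enumerate multiples of P until we hit Q = (8, 4):
  1P = (9, 6)
  2P = (5, 5)
  3P = (8, 4)
Match found at i = 3.

k = 3


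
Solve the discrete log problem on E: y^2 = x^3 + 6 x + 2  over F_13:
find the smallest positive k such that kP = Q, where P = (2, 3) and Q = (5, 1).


Enumerate multiples of P until we hit Q = (5, 1):
  1P = (2, 3)
  2P = (5, 1)
Match found at i = 2.

k = 2


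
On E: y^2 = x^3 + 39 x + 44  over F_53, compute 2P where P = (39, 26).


Doubling: s = (3 x1^2 + a) / (2 y1)
s = (3*39^2 + 39) / (2*26) mod 53 = 9
x3 = s^2 - 2 x1 mod 53 = 9^2 - 2*39 = 3
y3 = s (x1 - x3) - y1 mod 53 = 9 * (39 - 3) - 26 = 33

2P = (3, 33)


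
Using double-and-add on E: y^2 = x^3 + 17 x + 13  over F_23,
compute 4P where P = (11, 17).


k = 4 = 100_2 (binary, LSB first: 001)
Double-and-add from P = (11, 17):
  bit 0 = 0: acc unchanged = O
  bit 1 = 0: acc unchanged = O
  bit 2 = 1: acc = O + (20, 21) = (20, 21)

4P = (20, 21)


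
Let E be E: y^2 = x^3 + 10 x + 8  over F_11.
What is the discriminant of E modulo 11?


4 a^3 + 27 b^2 = 4*10^3 + 27*8^2 = 4000 + 1728 = 5728
Delta = -16 * (5728) = -91648
Delta mod 11 = 4

Delta = 4 (mod 11)


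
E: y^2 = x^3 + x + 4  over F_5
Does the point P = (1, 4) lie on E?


Check whether y^2 = x^3 + 1 x + 4 (mod 5) for (x, y) = (1, 4).
LHS: y^2 = 4^2 mod 5 = 1
RHS: x^3 + 1 x + 4 = 1^3 + 1*1 + 4 mod 5 = 1
LHS = RHS

Yes, on the curve


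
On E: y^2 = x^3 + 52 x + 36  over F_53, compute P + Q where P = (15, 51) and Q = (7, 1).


P != Q, so use the chord formula.
s = (y2 - y1) / (x2 - x1) = (3) / (45) mod 53 = 46
x3 = s^2 - x1 - x2 mod 53 = 46^2 - 15 - 7 = 27
y3 = s (x1 - x3) - y1 mod 53 = 46 * (15 - 27) - 51 = 33

P + Q = (27, 33)


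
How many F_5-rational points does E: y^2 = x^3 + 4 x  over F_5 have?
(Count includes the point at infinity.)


For each x in F_5, count y with y^2 = x^3 + 4 x + 0 mod 5:
  x = 0: RHS = 0, y in [0]  -> 1 point(s)
  x = 1: RHS = 0, y in [0]  -> 1 point(s)
  x = 2: RHS = 1, y in [1, 4]  -> 2 point(s)
  x = 3: RHS = 4, y in [2, 3]  -> 2 point(s)
  x = 4: RHS = 0, y in [0]  -> 1 point(s)
Affine points: 7. Add the point at infinity: total = 8.

#E(F_5) = 8


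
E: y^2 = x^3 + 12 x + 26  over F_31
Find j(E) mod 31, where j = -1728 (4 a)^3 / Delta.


Delta = -16(4 a^3 + 27 b^2) mod 31 = 4
-1728 * (4 a)^3 = -1728 * (4*12)^3 mod 31 = 27
j = 27 * 4^(-1) mod 31 = 30

j = 30 (mod 31)


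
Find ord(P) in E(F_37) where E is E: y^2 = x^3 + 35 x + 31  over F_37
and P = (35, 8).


Compute successive multiples of P until we hit O:
  1P = (35, 8)
  2P = (20, 6)
  3P = (8, 3)
  4P = (22, 4)
  5P = (16, 32)
  6P = (33, 7)
  7P = (34, 11)
  8P = (14, 3)
  ... (continuing to 40P)
  40P = O

ord(P) = 40


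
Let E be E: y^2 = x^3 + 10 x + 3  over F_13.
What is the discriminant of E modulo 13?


4 a^3 + 27 b^2 = 4*10^3 + 27*3^2 = 4000 + 243 = 4243
Delta = -16 * (4243) = -67888
Delta mod 13 = 11

Delta = 11 (mod 13)


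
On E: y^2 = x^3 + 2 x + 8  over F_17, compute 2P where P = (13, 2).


Doubling: s = (3 x1^2 + a) / (2 y1)
s = (3*13^2 + 2) / (2*2) mod 17 = 4
x3 = s^2 - 2 x1 mod 17 = 4^2 - 2*13 = 7
y3 = s (x1 - x3) - y1 mod 17 = 4 * (13 - 7) - 2 = 5

2P = (7, 5)


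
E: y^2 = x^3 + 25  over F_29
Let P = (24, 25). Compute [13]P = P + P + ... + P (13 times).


k = 13 = 1101_2 (binary, LSB first: 1011)
Double-and-add from P = (24, 25):
  bit 0 = 1: acc = O + (24, 25) = (24, 25)
  bit 1 = 0: acc unchanged = (24, 25)
  bit 2 = 1: acc = (24, 25) + (3, 20) = (11, 14)
  bit 3 = 1: acc = (11, 14) + (18, 17) = (28, 16)

13P = (28, 16)


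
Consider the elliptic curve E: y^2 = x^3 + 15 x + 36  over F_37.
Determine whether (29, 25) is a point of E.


Check whether y^2 = x^3 + 15 x + 36 (mod 37) for (x, y) = (29, 25).
LHS: y^2 = 25^2 mod 37 = 33
RHS: x^3 + 15 x + 36 = 29^3 + 15*29 + 36 mod 37 = 33
LHS = RHS

Yes, on the curve


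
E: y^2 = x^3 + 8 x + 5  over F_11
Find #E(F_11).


For each x in F_11, count y with y^2 = x^3 + 8 x + 5 mod 11:
  x = 0: RHS = 5, y in [4, 7]  -> 2 point(s)
  x = 1: RHS = 3, y in [5, 6]  -> 2 point(s)
  x = 3: RHS = 1, y in [1, 10]  -> 2 point(s)
  x = 5: RHS = 5, y in [4, 7]  -> 2 point(s)
  x = 6: RHS = 5, y in [4, 7]  -> 2 point(s)
  x = 8: RHS = 9, y in [3, 8]  -> 2 point(s)
  x = 9: RHS = 3, y in [5, 6]  -> 2 point(s)
Affine points: 14. Add the point at infinity: total = 15.

#E(F_11) = 15


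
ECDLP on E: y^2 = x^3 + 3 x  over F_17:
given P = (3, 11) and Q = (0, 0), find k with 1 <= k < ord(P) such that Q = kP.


Enumerate multiples of P until we hit Q = (0, 0):
  1P = (3, 11)
  2P = (13, 14)
  3P = (5, 2)
  4P = (8, 3)
  5P = (14, 10)
  6P = (9, 5)
  7P = (6, 9)
  8P = (16, 9)
  9P = (11, 2)
  10P = (4, 5)
  11P = (12, 9)
  12P = (1, 15)
  13P = (0, 0)
Match found at i = 13.

k = 13


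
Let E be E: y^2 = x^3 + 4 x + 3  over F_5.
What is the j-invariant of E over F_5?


Delta = -16(4 a^3 + 27 b^2) mod 5 = 1
-1728 * (4 a)^3 = -1728 * (4*4)^3 mod 5 = 2
j = 2 * 1^(-1) mod 5 = 2

j = 2 (mod 5)


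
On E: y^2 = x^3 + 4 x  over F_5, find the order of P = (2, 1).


Compute successive multiples of P until we hit O:
  1P = (2, 1)
  2P = (0, 0)
  3P = (2, 4)
  4P = O

ord(P) = 4


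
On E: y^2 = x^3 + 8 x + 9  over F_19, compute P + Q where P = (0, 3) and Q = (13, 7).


P != Q, so use the chord formula.
s = (y2 - y1) / (x2 - x1) = (4) / (13) mod 19 = 12
x3 = s^2 - x1 - x2 mod 19 = 12^2 - 0 - 13 = 17
y3 = s (x1 - x3) - y1 mod 19 = 12 * (0 - 17) - 3 = 2

P + Q = (17, 2)


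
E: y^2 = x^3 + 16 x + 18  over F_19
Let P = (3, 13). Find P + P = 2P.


Doubling: s = (3 x1^2 + a) / (2 y1)
s = (3*3^2 + 16) / (2*13) mod 19 = 17
x3 = s^2 - 2 x1 mod 19 = 17^2 - 2*3 = 17
y3 = s (x1 - x3) - y1 mod 19 = 17 * (3 - 17) - 13 = 15

2P = (17, 15)


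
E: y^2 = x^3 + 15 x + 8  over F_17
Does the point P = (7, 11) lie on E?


Check whether y^2 = x^3 + 15 x + 8 (mod 17) for (x, y) = (7, 11).
LHS: y^2 = 11^2 mod 17 = 2
RHS: x^3 + 15 x + 8 = 7^3 + 15*7 + 8 mod 17 = 14
LHS != RHS

No, not on the curve


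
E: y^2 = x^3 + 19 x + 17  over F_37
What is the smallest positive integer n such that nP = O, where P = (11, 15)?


Compute successive multiples of P until we hit O:
  1P = (11, 15)
  2P = (27, 23)
  3P = (27, 14)
  4P = (11, 22)
  5P = O

ord(P) = 5


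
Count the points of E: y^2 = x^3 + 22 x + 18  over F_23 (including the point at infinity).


For each x in F_23, count y with y^2 = x^3 + 22 x + 18 mod 23:
  x = 0: RHS = 18, y in [8, 15]  -> 2 point(s)
  x = 1: RHS = 18, y in [8, 15]  -> 2 point(s)
  x = 2: RHS = 1, y in [1, 22]  -> 2 point(s)
  x = 4: RHS = 9, y in [3, 20]  -> 2 point(s)
  x = 5: RHS = 0, y in [0]  -> 1 point(s)
  x = 7: RHS = 9, y in [3, 20]  -> 2 point(s)
  x = 8: RHS = 16, y in [4, 19]  -> 2 point(s)
  x = 9: RHS = 2, y in [5, 18]  -> 2 point(s)
  x = 11: RHS = 4, y in [2, 21]  -> 2 point(s)
  x = 12: RHS = 9, y in [3, 20]  -> 2 point(s)
  x = 16: RHS = 4, y in [2, 21]  -> 2 point(s)
  x = 18: RHS = 13, y in [6, 17]  -> 2 point(s)
  x = 19: RHS = 4, y in [2, 21]  -> 2 point(s)
  x = 21: RHS = 12, y in [9, 14]  -> 2 point(s)
  x = 22: RHS = 18, y in [8, 15]  -> 2 point(s)
Affine points: 29. Add the point at infinity: total = 30.

#E(F_23) = 30


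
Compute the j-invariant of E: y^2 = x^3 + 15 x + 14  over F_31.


Delta = -16(4 a^3 + 27 b^2) mod 31 = 28
-1728 * (4 a)^3 = -1728 * (4*15)^3 mod 31 = 29
j = 29 * 28^(-1) mod 31 = 11

j = 11 (mod 31)


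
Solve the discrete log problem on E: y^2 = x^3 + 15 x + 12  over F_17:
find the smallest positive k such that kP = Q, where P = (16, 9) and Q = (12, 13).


Enumerate multiples of P until we hit Q = (12, 13):
  1P = (16, 9)
  2P = (3, 4)
  3P = (7, 1)
  4P = (12, 4)
  5P = (15, 5)
  6P = (2, 13)
  7P = (14, 5)
  8P = (8, 7)
  9P = (9, 14)
  10P = (5, 5)
  11P = (4, 0)
  12P = (5, 12)
  13P = (9, 3)
  14P = (8, 10)
  15P = (14, 12)
  16P = (2, 4)
  17P = (15, 12)
  18P = (12, 13)
Match found at i = 18.

k = 18


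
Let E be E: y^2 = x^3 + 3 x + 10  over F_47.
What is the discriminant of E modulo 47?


4 a^3 + 27 b^2 = 4*3^3 + 27*10^2 = 108 + 2700 = 2808
Delta = -16 * (2808) = -44928
Delta mod 47 = 4

Delta = 4 (mod 47)


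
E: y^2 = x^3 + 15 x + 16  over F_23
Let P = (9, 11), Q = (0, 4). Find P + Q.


P != Q, so use the chord formula.
s = (y2 - y1) / (x2 - x1) = (16) / (14) mod 23 = 11
x3 = s^2 - x1 - x2 mod 23 = 11^2 - 9 - 0 = 20
y3 = s (x1 - x3) - y1 mod 23 = 11 * (9 - 20) - 11 = 6

P + Q = (20, 6)


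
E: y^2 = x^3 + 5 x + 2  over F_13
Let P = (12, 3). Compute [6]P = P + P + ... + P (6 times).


k = 6 = 110_2 (binary, LSB first: 011)
Double-and-add from P = (12, 3):
  bit 0 = 0: acc unchanged = O
  bit 1 = 1: acc = O + (11, 7) = (11, 7)
  bit 2 = 1: acc = (11, 7) + (7, 9) = (5, 3)

6P = (5, 3)


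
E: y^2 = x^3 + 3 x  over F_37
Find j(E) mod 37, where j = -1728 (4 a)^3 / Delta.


Delta = -16(4 a^3 + 27 b^2) mod 37 = 11
-1728 * (4 a)^3 = -1728 * (4*3)^3 mod 37 = 27
j = 27 * 11^(-1) mod 37 = 26

j = 26 (mod 37)


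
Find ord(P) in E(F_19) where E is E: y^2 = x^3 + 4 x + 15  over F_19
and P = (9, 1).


Compute successive multiples of P until we hit O:
  1P = (9, 1)
  2P = (1, 18)
  3P = (15, 7)
  4P = (15, 12)
  5P = (1, 1)
  6P = (9, 18)
  7P = O

ord(P) = 7


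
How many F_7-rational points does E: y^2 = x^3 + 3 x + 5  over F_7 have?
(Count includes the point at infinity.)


For each x in F_7, count y with y^2 = x^3 + 3 x + 5 mod 7:
  x = 1: RHS = 2, y in [3, 4]  -> 2 point(s)
  x = 4: RHS = 4, y in [2, 5]  -> 2 point(s)
  x = 6: RHS = 1, y in [1, 6]  -> 2 point(s)
Affine points: 6. Add the point at infinity: total = 7.

#E(F_7) = 7


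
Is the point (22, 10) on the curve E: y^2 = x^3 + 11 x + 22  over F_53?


Check whether y^2 = x^3 + 11 x + 22 (mod 53) for (x, y) = (22, 10).
LHS: y^2 = 10^2 mod 53 = 47
RHS: x^3 + 11 x + 22 = 22^3 + 11*22 + 22 mod 53 = 47
LHS = RHS

Yes, on the curve


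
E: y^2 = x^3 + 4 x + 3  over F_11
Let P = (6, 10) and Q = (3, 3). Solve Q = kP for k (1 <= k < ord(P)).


Enumerate multiples of P until we hit Q = (3, 3):
  1P = (6, 10)
  2P = (0, 6)
  3P = (3, 3)
Match found at i = 3.

k = 3


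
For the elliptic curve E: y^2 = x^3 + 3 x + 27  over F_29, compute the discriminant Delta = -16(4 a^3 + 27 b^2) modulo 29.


4 a^3 + 27 b^2 = 4*3^3 + 27*27^2 = 108 + 19683 = 19791
Delta = -16 * (19791) = -316656
Delta mod 29 = 24

Delta = 24 (mod 29)


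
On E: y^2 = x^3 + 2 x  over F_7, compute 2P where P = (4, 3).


Doubling: s = (3 x1^2 + a) / (2 y1)
s = (3*4^2 + 2) / (2*3) mod 7 = 6
x3 = s^2 - 2 x1 mod 7 = 6^2 - 2*4 = 0
y3 = s (x1 - x3) - y1 mod 7 = 6 * (4 - 0) - 3 = 0

2P = (0, 0)


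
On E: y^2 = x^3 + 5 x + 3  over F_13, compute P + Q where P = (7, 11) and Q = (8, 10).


P != Q, so use the chord formula.
s = (y2 - y1) / (x2 - x1) = (12) / (1) mod 13 = 12
x3 = s^2 - x1 - x2 mod 13 = 12^2 - 7 - 8 = 12
y3 = s (x1 - x3) - y1 mod 13 = 12 * (7 - 12) - 11 = 7

P + Q = (12, 7)


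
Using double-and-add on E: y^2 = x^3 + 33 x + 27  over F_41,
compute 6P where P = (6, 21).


k = 6 = 110_2 (binary, LSB first: 011)
Double-and-add from P = (6, 21):
  bit 0 = 0: acc unchanged = O
  bit 1 = 1: acc = O + (25, 6) = (25, 6)
  bit 2 = 1: acc = (25, 6) + (16, 31) = (31, 38)

6P = (31, 38)


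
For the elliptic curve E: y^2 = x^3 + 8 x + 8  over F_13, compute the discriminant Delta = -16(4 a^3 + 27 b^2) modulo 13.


4 a^3 + 27 b^2 = 4*8^3 + 27*8^2 = 2048 + 1728 = 3776
Delta = -16 * (3776) = -60416
Delta mod 13 = 8

Delta = 8 (mod 13)


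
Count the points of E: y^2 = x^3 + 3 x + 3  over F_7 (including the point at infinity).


For each x in F_7, count y with y^2 = x^3 + 3 x + 3 mod 7:
  x = 1: RHS = 0, y in [0]  -> 1 point(s)
  x = 3: RHS = 4, y in [2, 5]  -> 2 point(s)
  x = 4: RHS = 2, y in [3, 4]  -> 2 point(s)
Affine points: 5. Add the point at infinity: total = 6.

#E(F_7) = 6


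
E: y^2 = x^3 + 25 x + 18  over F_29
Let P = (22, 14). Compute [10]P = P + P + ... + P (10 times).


k = 10 = 1010_2 (binary, LSB first: 0101)
Double-and-add from P = (22, 14):
  bit 0 = 0: acc unchanged = O
  bit 1 = 1: acc = O + (18, 23) = (18, 23)
  bit 2 = 0: acc unchanged = (18, 23)
  bit 3 = 1: acc = (18, 23) + (17, 7) = (18, 6)

10P = (18, 6)


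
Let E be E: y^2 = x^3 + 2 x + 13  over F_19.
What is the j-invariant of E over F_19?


Delta = -16(4 a^3 + 27 b^2) mod 19 = 10
-1728 * (4 a)^3 = -1728 * (4*2)^3 mod 19 = 18
j = 18 * 10^(-1) mod 19 = 17

j = 17 (mod 19)


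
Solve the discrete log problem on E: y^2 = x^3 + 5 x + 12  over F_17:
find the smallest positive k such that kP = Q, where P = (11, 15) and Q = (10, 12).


Enumerate multiples of P until we hit Q = (10, 12):
  1P = (11, 15)
  2P = (10, 12)
Match found at i = 2.

k = 2


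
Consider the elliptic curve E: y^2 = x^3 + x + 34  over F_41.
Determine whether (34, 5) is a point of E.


Check whether y^2 = x^3 + 1 x + 34 (mod 41) for (x, y) = (34, 5).
LHS: y^2 = 5^2 mod 41 = 25
RHS: x^3 + 1 x + 34 = 34^3 + 1*34 + 34 mod 41 = 12
LHS != RHS

No, not on the curve


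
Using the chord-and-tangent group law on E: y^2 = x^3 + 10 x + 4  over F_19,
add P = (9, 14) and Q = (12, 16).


P != Q, so use the chord formula.
s = (y2 - y1) / (x2 - x1) = (2) / (3) mod 19 = 7
x3 = s^2 - x1 - x2 mod 19 = 7^2 - 9 - 12 = 9
y3 = s (x1 - x3) - y1 mod 19 = 7 * (9 - 9) - 14 = 5

P + Q = (9, 5)


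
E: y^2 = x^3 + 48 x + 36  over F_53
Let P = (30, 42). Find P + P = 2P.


Doubling: s = (3 x1^2 + a) / (2 y1)
s = (3*30^2 + 48) / (2*42) mod 53 = 10
x3 = s^2 - 2 x1 mod 53 = 10^2 - 2*30 = 40
y3 = s (x1 - x3) - y1 mod 53 = 10 * (30 - 40) - 42 = 17

2P = (40, 17)


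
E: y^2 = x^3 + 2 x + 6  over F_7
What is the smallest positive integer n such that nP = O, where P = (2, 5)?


Compute successive multiples of P until we hit O:
  1P = (2, 5)
  2P = (3, 2)
  3P = (4, 1)
  4P = (5, 1)
  5P = (1, 3)
  6P = (1, 4)
  7P = (5, 6)
  8P = (4, 6)
  ... (continuing to 11P)
  11P = O

ord(P) = 11


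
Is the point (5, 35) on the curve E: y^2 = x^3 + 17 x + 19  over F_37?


Check whether y^2 = x^3 + 17 x + 19 (mod 37) for (x, y) = (5, 35).
LHS: y^2 = 35^2 mod 37 = 4
RHS: x^3 + 17 x + 19 = 5^3 + 17*5 + 19 mod 37 = 7
LHS != RHS

No, not on the curve


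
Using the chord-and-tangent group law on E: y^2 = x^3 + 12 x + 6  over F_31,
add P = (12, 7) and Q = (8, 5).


P != Q, so use the chord formula.
s = (y2 - y1) / (x2 - x1) = (29) / (27) mod 31 = 16
x3 = s^2 - x1 - x2 mod 31 = 16^2 - 12 - 8 = 19
y3 = s (x1 - x3) - y1 mod 31 = 16 * (12 - 19) - 7 = 5

P + Q = (19, 5)


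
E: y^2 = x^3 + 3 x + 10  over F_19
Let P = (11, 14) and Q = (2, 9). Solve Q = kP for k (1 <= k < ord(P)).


Enumerate multiples of P until we hit Q = (2, 9):
  1P = (11, 14)
  2P = (2, 10)
  3P = (13, 2)
  4P = (12, 11)
  5P = (5, 6)
  6P = (9, 14)
  7P = (18, 5)
  8P = (6, 4)
  9P = (6, 15)
  10P = (18, 14)
  11P = (9, 5)
  12P = (5, 13)
  13P = (12, 8)
  14P = (13, 17)
  15P = (2, 9)
Match found at i = 15.

k = 15


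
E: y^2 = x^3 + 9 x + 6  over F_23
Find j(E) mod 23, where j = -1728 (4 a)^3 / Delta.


Delta = -16(4 a^3 + 27 b^2) mod 23 = 7
-1728 * (4 a)^3 = -1728 * (4*9)^3 mod 23 = 10
j = 10 * 7^(-1) mod 23 = 8

j = 8 (mod 23)


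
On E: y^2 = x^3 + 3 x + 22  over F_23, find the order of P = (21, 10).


Compute successive multiples of P until we hit O:
  1P = (21, 10)
  2P = (6, 7)
  3P = (8, 11)
  4P = (20, 20)
  5P = (13, 2)
  6P = (13, 21)
  7P = (20, 3)
  8P = (8, 12)
  ... (continuing to 11P)
  11P = O

ord(P) = 11


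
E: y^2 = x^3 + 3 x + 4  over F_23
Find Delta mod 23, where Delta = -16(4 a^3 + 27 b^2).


4 a^3 + 27 b^2 = 4*3^3 + 27*4^2 = 108 + 432 = 540
Delta = -16 * (540) = -8640
Delta mod 23 = 8

Delta = 8 (mod 23)


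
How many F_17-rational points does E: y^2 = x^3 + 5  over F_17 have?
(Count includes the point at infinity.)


For each x in F_17, count y with y^2 = x^3 + 0 x + 5 mod 17:
  x = 2: RHS = 13, y in [8, 9]  -> 2 point(s)
  x = 3: RHS = 15, y in [7, 10]  -> 2 point(s)
  x = 4: RHS = 1, y in [1, 16]  -> 2 point(s)
  x = 6: RHS = 0, y in [0]  -> 1 point(s)
  x = 7: RHS = 8, y in [5, 12]  -> 2 point(s)
  x = 10: RHS = 2, y in [6, 11]  -> 2 point(s)
  x = 12: RHS = 16, y in [4, 13]  -> 2 point(s)
  x = 13: RHS = 9, y in [3, 14]  -> 2 point(s)
  x = 16: RHS = 4, y in [2, 15]  -> 2 point(s)
Affine points: 17. Add the point at infinity: total = 18.

#E(F_17) = 18


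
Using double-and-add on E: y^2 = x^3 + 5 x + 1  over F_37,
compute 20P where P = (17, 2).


k = 20 = 10100_2 (binary, LSB first: 00101)
Double-and-add from P = (17, 2):
  bit 0 = 0: acc unchanged = O
  bit 1 = 0: acc unchanged = O
  bit 2 = 1: acc = O + (26, 13) = (26, 13)
  bit 3 = 0: acc unchanged = (26, 13)
  bit 4 = 1: acc = (26, 13) + (23, 6) = (14, 15)

20P = (14, 15)


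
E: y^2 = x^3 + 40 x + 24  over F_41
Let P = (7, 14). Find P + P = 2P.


Doubling: s = (3 x1^2 + a) / (2 y1)
s = (3*7^2 + 40) / (2*14) mod 41 = 14
x3 = s^2 - 2 x1 mod 41 = 14^2 - 2*7 = 18
y3 = s (x1 - x3) - y1 mod 41 = 14 * (7 - 18) - 14 = 37

2P = (18, 37)


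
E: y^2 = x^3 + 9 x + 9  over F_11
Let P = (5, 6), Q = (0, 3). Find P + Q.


P != Q, so use the chord formula.
s = (y2 - y1) / (x2 - x1) = (8) / (6) mod 11 = 5
x3 = s^2 - x1 - x2 mod 11 = 5^2 - 5 - 0 = 9
y3 = s (x1 - x3) - y1 mod 11 = 5 * (5 - 9) - 6 = 7

P + Q = (9, 7)


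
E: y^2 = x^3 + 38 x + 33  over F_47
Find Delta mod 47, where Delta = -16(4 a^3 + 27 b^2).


4 a^3 + 27 b^2 = 4*38^3 + 27*33^2 = 219488 + 29403 = 248891
Delta = -16 * (248891) = -3982256
Delta mod 47 = 7

Delta = 7 (mod 47)


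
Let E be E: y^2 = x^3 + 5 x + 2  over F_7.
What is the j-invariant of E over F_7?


Delta = -16(4 a^3 + 27 b^2) mod 7 = 2
-1728 * (4 a)^3 = -1728 * (4*5)^3 mod 7 = 6
j = 6 * 2^(-1) mod 7 = 3

j = 3 (mod 7)


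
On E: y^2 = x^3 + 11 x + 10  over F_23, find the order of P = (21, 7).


Compute successive multiples of P until we hit O:
  1P = (21, 7)
  2P = (4, 16)
  3P = (6, 4)
  4P = (8, 14)
  5P = (3, 1)
  6P = (17, 2)
  7P = (11, 17)
  8P = (15, 10)
  ... (continuing to 27P)
  27P = O

ord(P) = 27


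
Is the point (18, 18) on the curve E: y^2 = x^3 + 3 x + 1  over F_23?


Check whether y^2 = x^3 + 3 x + 1 (mod 23) for (x, y) = (18, 18).
LHS: y^2 = 18^2 mod 23 = 2
RHS: x^3 + 3 x + 1 = 18^3 + 3*18 + 1 mod 23 = 22
LHS != RHS

No, not on the curve


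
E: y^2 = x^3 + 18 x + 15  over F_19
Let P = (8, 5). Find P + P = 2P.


Doubling: s = (3 x1^2 + a) / (2 y1)
s = (3*8^2 + 18) / (2*5) mod 19 = 2
x3 = s^2 - 2 x1 mod 19 = 2^2 - 2*8 = 7
y3 = s (x1 - x3) - y1 mod 19 = 2 * (8 - 7) - 5 = 16

2P = (7, 16)


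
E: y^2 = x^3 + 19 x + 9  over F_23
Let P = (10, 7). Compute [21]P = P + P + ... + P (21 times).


k = 21 = 10101_2 (binary, LSB first: 10101)
Double-and-add from P = (10, 7):
  bit 0 = 1: acc = O + (10, 7) = (10, 7)
  bit 1 = 0: acc unchanged = (10, 7)
  bit 2 = 1: acc = (10, 7) + (16, 4) = (3, 1)
  bit 3 = 0: acc unchanged = (3, 1)
  bit 4 = 1: acc = (3, 1) + (11, 13) = (17, 1)

21P = (17, 1)


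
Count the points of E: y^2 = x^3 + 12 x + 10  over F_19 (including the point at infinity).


For each x in F_19, count y with y^2 = x^3 + 12 x + 10 mod 19:
  x = 1: RHS = 4, y in [2, 17]  -> 2 point(s)
  x = 2: RHS = 4, y in [2, 17]  -> 2 point(s)
  x = 3: RHS = 16, y in [4, 15]  -> 2 point(s)
  x = 5: RHS = 5, y in [9, 10]  -> 2 point(s)
  x = 7: RHS = 0, y in [0]  -> 1 point(s)
  x = 9: RHS = 11, y in [7, 12]  -> 2 point(s)
  x = 10: RHS = 9, y in [3, 16]  -> 2 point(s)
  x = 12: RHS = 1, y in [1, 18]  -> 2 point(s)
  x = 13: RHS = 7, y in [8, 11]  -> 2 point(s)
  x = 16: RHS = 4, y in [2, 17]  -> 2 point(s)
  x = 17: RHS = 16, y in [4, 15]  -> 2 point(s)
  x = 18: RHS = 16, y in [4, 15]  -> 2 point(s)
Affine points: 23. Add the point at infinity: total = 24.

#E(F_19) = 24


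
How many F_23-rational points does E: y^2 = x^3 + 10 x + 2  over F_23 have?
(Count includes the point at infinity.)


For each x in F_23, count y with y^2 = x^3 + 10 x + 2 mod 23:
  x = 0: RHS = 2, y in [5, 18]  -> 2 point(s)
  x = 1: RHS = 13, y in [6, 17]  -> 2 point(s)
  x = 3: RHS = 13, y in [6, 17]  -> 2 point(s)
  x = 5: RHS = 16, y in [4, 19]  -> 2 point(s)
  x = 6: RHS = 2, y in [5, 18]  -> 2 point(s)
  x = 7: RHS = 1, y in [1, 22]  -> 2 point(s)
  x = 9: RHS = 16, y in [4, 19]  -> 2 point(s)
  x = 13: RHS = 6, y in [11, 12]  -> 2 point(s)
  x = 15: RHS = 8, y in [10, 13]  -> 2 point(s)
  x = 16: RHS = 3, y in [7, 16]  -> 2 point(s)
  x = 17: RHS = 2, y in [5, 18]  -> 2 point(s)
  x = 19: RHS = 13, y in [6, 17]  -> 2 point(s)
Affine points: 24. Add the point at infinity: total = 25.

#E(F_23) = 25


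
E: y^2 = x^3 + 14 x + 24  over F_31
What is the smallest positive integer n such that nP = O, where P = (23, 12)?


Compute successive multiples of P until we hit O:
  1P = (23, 12)
  2P = (21, 0)
  3P = (23, 19)
  4P = O

ord(P) = 4


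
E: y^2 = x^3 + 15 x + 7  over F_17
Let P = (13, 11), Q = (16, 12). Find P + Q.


P != Q, so use the chord formula.
s = (y2 - y1) / (x2 - x1) = (1) / (3) mod 17 = 6
x3 = s^2 - x1 - x2 mod 17 = 6^2 - 13 - 16 = 7
y3 = s (x1 - x3) - y1 mod 17 = 6 * (13 - 7) - 11 = 8

P + Q = (7, 8)


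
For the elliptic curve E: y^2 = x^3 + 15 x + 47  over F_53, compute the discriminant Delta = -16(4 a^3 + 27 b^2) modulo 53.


4 a^3 + 27 b^2 = 4*15^3 + 27*47^2 = 13500 + 59643 = 73143
Delta = -16 * (73143) = -1170288
Delta mod 53 = 5

Delta = 5 (mod 53)


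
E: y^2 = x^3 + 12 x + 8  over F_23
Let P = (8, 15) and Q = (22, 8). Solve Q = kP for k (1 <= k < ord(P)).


Enumerate multiples of P until we hit Q = (22, 8):
  1P = (8, 15)
  2P = (10, 22)
  3P = (0, 13)
  4P = (5, 3)
  5P = (3, 5)
  6P = (16, 15)
  7P = (22, 8)
Match found at i = 7.

k = 7


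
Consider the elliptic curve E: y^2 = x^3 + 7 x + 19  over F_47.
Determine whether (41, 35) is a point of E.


Check whether y^2 = x^3 + 7 x + 19 (mod 47) for (x, y) = (41, 35).
LHS: y^2 = 35^2 mod 47 = 3
RHS: x^3 + 7 x + 19 = 41^3 + 7*41 + 19 mod 47 = 43
LHS != RHS

No, not on the curve


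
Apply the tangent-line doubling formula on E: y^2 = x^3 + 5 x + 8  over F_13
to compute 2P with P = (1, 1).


Doubling: s = (3 x1^2 + a) / (2 y1)
s = (3*1^2 + 5) / (2*1) mod 13 = 4
x3 = s^2 - 2 x1 mod 13 = 4^2 - 2*1 = 1
y3 = s (x1 - x3) - y1 mod 13 = 4 * (1 - 1) - 1 = 12

2P = (1, 12)


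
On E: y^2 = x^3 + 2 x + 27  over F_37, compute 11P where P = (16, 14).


k = 11 = 1011_2 (binary, LSB first: 1101)
Double-and-add from P = (16, 14):
  bit 0 = 1: acc = O + (16, 14) = (16, 14)
  bit 1 = 1: acc = (16, 14) + (12, 22) = (13, 17)
  bit 2 = 0: acc unchanged = (13, 17)
  bit 3 = 1: acc = (13, 17) + (15, 19) = (10, 23)

11P = (10, 23)


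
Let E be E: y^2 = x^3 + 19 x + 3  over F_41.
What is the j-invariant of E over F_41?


Delta = -16(4 a^3 + 27 b^2) mod 41 = 18
-1728 * (4 a)^3 = -1728 * (4*19)^3 mod 41 = 25
j = 25 * 18^(-1) mod 41 = 31

j = 31 (mod 41)


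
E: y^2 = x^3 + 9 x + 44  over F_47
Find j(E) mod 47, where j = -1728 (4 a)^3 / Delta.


Delta = -16(4 a^3 + 27 b^2) mod 47 = 28
-1728 * (4 a)^3 = -1728 * (4*9)^3 mod 47 = 23
j = 23 * 28^(-1) mod 47 = 26

j = 26 (mod 47)


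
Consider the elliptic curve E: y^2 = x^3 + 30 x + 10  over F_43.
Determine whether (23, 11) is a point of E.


Check whether y^2 = x^3 + 30 x + 10 (mod 43) for (x, y) = (23, 11).
LHS: y^2 = 11^2 mod 43 = 35
RHS: x^3 + 30 x + 10 = 23^3 + 30*23 + 10 mod 43 = 10
LHS != RHS

No, not on the curve


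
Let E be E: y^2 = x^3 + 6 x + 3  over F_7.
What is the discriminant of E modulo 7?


4 a^3 + 27 b^2 = 4*6^3 + 27*3^2 = 864 + 243 = 1107
Delta = -16 * (1107) = -17712
Delta mod 7 = 5

Delta = 5 (mod 7)


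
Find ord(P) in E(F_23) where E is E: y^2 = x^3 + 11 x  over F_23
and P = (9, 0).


Compute successive multiples of P until we hit O:
  1P = (9, 0)
  2P = O

ord(P) = 2


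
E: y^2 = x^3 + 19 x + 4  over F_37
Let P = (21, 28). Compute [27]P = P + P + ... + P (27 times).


k = 27 = 11011_2 (binary, LSB first: 11011)
Double-and-add from P = (21, 28):
  bit 0 = 1: acc = O + (21, 28) = (21, 28)
  bit 1 = 1: acc = (21, 28) + (25, 3) = (0, 35)
  bit 2 = 0: acc unchanged = (0, 35)
  bit 3 = 1: acc = (0, 35) + (10, 26) = (23, 19)
  bit 4 = 1: acc = (23, 19) + (33, 30) = (7, 6)

27P = (7, 6)


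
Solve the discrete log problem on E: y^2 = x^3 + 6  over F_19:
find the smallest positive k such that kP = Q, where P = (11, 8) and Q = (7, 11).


Enumerate multiples of P until we hit Q = (7, 11):
  1P = (11, 8)
  2P = (8, 9)
  3P = (17, 13)
  4P = (7, 8)
  5P = (1, 11)
  6P = (5, 13)
  7P = (0, 5)
  8P = (12, 9)
  9P = (16, 6)
  10P = (18, 10)
  11P = (18, 9)
  12P = (16, 13)
  13P = (12, 10)
  14P = (0, 14)
  15P = (5, 6)
  16P = (1, 8)
  17P = (7, 11)
Match found at i = 17.

k = 17


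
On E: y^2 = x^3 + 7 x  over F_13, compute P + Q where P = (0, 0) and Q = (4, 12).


P != Q, so use the chord formula.
s = (y2 - y1) / (x2 - x1) = (12) / (4) mod 13 = 3
x3 = s^2 - x1 - x2 mod 13 = 3^2 - 0 - 4 = 5
y3 = s (x1 - x3) - y1 mod 13 = 3 * (0 - 5) - 0 = 11

P + Q = (5, 11)


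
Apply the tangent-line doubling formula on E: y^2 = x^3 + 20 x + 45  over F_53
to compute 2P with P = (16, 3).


Doubling: s = (3 x1^2 + a) / (2 y1)
s = (3*16^2 + 20) / (2*3) mod 53 = 43
x3 = s^2 - 2 x1 mod 53 = 43^2 - 2*16 = 15
y3 = s (x1 - x3) - y1 mod 53 = 43 * (16 - 15) - 3 = 40

2P = (15, 40)


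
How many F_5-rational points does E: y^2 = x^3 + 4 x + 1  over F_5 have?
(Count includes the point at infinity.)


For each x in F_5, count y with y^2 = x^3 + 4 x + 1 mod 5:
  x = 0: RHS = 1, y in [1, 4]  -> 2 point(s)
  x = 1: RHS = 1, y in [1, 4]  -> 2 point(s)
  x = 3: RHS = 0, y in [0]  -> 1 point(s)
  x = 4: RHS = 1, y in [1, 4]  -> 2 point(s)
Affine points: 7. Add the point at infinity: total = 8.

#E(F_5) = 8


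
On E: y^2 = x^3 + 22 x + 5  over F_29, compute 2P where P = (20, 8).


Doubling: s = (3 x1^2 + a) / (2 y1)
s = (3*20^2 + 22) / (2*8) mod 29 = 22
x3 = s^2 - 2 x1 mod 29 = 22^2 - 2*20 = 9
y3 = s (x1 - x3) - y1 mod 29 = 22 * (20 - 9) - 8 = 2

2P = (9, 2)


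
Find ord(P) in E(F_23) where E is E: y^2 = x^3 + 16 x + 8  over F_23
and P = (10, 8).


Compute successive multiples of P until we hit O:
  1P = (10, 8)
  2P = (15, 14)
  3P = (16, 17)
  4P = (5, 11)
  5P = (1, 5)
  6P = (7, 16)
  7P = (8, 2)
  8P = (14, 3)
  ... (continuing to 27P)
  27P = O

ord(P) = 27


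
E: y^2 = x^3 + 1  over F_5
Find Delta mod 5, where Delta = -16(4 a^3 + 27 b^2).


4 a^3 + 27 b^2 = 4*0^3 + 27*1^2 = 0 + 27 = 27
Delta = -16 * (27) = -432
Delta mod 5 = 3

Delta = 3 (mod 5)


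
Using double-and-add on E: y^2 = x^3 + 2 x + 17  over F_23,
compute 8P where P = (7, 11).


k = 8 = 1000_2 (binary, LSB first: 0001)
Double-and-add from P = (7, 11):
  bit 0 = 0: acc unchanged = O
  bit 1 = 0: acc unchanged = O
  bit 2 = 0: acc unchanged = O
  bit 3 = 1: acc = O + (14, 12) = (14, 12)

8P = (14, 12)


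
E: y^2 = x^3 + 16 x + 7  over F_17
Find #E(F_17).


For each x in F_17, count y with y^2 = x^3 + 16 x + 7 mod 17:
  x = 2: RHS = 13, y in [8, 9]  -> 2 point(s)
  x = 4: RHS = 16, y in [4, 13]  -> 2 point(s)
  x = 5: RHS = 8, y in [5, 12]  -> 2 point(s)
  x = 6: RHS = 13, y in [8, 9]  -> 2 point(s)
  x = 8: RHS = 1, y in [1, 16]  -> 2 point(s)
  x = 9: RHS = 13, y in [8, 9]  -> 2 point(s)
  x = 11: RHS = 1, y in [1, 16]  -> 2 point(s)
  x = 13: RHS = 15, y in [7, 10]  -> 2 point(s)
  x = 14: RHS = 0, y in [0]  -> 1 point(s)
  x = 15: RHS = 1, y in [1, 16]  -> 2 point(s)
Affine points: 19. Add the point at infinity: total = 20.

#E(F_17) = 20


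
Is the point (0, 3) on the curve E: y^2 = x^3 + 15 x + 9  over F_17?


Check whether y^2 = x^3 + 15 x + 9 (mod 17) for (x, y) = (0, 3).
LHS: y^2 = 3^2 mod 17 = 9
RHS: x^3 + 15 x + 9 = 0^3 + 15*0 + 9 mod 17 = 9
LHS = RHS

Yes, on the curve


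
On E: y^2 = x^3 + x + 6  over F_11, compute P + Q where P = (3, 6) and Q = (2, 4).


P != Q, so use the chord formula.
s = (y2 - y1) / (x2 - x1) = (9) / (10) mod 11 = 2
x3 = s^2 - x1 - x2 mod 11 = 2^2 - 3 - 2 = 10
y3 = s (x1 - x3) - y1 mod 11 = 2 * (3 - 10) - 6 = 2

P + Q = (10, 2)


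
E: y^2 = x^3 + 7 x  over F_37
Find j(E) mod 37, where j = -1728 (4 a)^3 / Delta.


Delta = -16(4 a^3 + 27 b^2) mod 37 = 26
-1728 * (4 a)^3 = -1728 * (4*7)^3 mod 37 = 10
j = 10 * 26^(-1) mod 37 = 26

j = 26 (mod 37)


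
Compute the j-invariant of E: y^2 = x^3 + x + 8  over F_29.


Delta = -16(4 a^3 + 27 b^2) mod 29 = 12
-1728 * (4 a)^3 = -1728 * (4*1)^3 mod 29 = 14
j = 14 * 12^(-1) mod 29 = 6

j = 6 (mod 29)


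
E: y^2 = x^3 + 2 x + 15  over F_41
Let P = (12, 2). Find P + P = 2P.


Doubling: s = (3 x1^2 + a) / (2 y1)
s = (3*12^2 + 2) / (2*2) mod 41 = 6
x3 = s^2 - 2 x1 mod 41 = 6^2 - 2*12 = 12
y3 = s (x1 - x3) - y1 mod 41 = 6 * (12 - 12) - 2 = 39

2P = (12, 39)


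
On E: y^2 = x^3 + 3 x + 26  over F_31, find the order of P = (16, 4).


Compute successive multiples of P until we hit O:
  1P = (16, 4)
  2P = (7, 7)
  3P = (15, 6)
  4P = (4, 3)
  5P = (25, 3)
  6P = (8, 2)
  7P = (9, 21)
  8P = (10, 8)
  ... (continuing to 26P)
  26P = O

ord(P) = 26


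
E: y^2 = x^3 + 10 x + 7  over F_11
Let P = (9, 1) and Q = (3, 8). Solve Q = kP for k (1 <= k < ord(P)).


Enumerate multiples of P until we hit Q = (3, 8):
  1P = (9, 1)
  2P = (4, 10)
  3P = (3, 8)
Match found at i = 3.

k = 3


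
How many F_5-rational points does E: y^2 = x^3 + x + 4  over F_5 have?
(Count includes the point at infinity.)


For each x in F_5, count y with y^2 = x^3 + 1 x + 4 mod 5:
  x = 0: RHS = 4, y in [2, 3]  -> 2 point(s)
  x = 1: RHS = 1, y in [1, 4]  -> 2 point(s)
  x = 2: RHS = 4, y in [2, 3]  -> 2 point(s)
  x = 3: RHS = 4, y in [2, 3]  -> 2 point(s)
Affine points: 8. Add the point at infinity: total = 9.

#E(F_5) = 9


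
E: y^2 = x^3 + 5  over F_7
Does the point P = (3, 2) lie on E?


Check whether y^2 = x^3 + 0 x + 5 (mod 7) for (x, y) = (3, 2).
LHS: y^2 = 2^2 mod 7 = 4
RHS: x^3 + 0 x + 5 = 3^3 + 0*3 + 5 mod 7 = 4
LHS = RHS

Yes, on the curve


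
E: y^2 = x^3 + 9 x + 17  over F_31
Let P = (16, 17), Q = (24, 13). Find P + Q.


P != Q, so use the chord formula.
s = (y2 - y1) / (x2 - x1) = (27) / (8) mod 31 = 15
x3 = s^2 - x1 - x2 mod 31 = 15^2 - 16 - 24 = 30
y3 = s (x1 - x3) - y1 mod 31 = 15 * (16 - 30) - 17 = 21

P + Q = (30, 21)


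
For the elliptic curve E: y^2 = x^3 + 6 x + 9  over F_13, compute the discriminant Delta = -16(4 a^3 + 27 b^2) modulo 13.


4 a^3 + 27 b^2 = 4*6^3 + 27*9^2 = 864 + 2187 = 3051
Delta = -16 * (3051) = -48816
Delta mod 13 = 12

Delta = 12 (mod 13)


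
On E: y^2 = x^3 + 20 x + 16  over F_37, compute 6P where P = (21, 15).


k = 6 = 110_2 (binary, LSB first: 011)
Double-and-add from P = (21, 15):
  bit 0 = 0: acc unchanged = O
  bit 1 = 1: acc = O + (2, 8) = (2, 8)
  bit 2 = 1: acc = (2, 8) + (0, 33) = (34, 22)

6P = (34, 22)


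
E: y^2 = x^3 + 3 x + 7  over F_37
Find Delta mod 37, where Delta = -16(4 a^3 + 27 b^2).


4 a^3 + 27 b^2 = 4*3^3 + 27*7^2 = 108 + 1323 = 1431
Delta = -16 * (1431) = -22896
Delta mod 37 = 7

Delta = 7 (mod 37)


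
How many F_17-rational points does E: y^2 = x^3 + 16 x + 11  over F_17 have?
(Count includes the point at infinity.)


For each x in F_17, count y with y^2 = x^3 + 16 x + 11 mod 17:
  x = 2: RHS = 0, y in [0]  -> 1 point(s)
  x = 3: RHS = 1, y in [1, 16]  -> 2 point(s)
  x = 6: RHS = 0, y in [0]  -> 1 point(s)
  x = 9: RHS = 0, y in [0]  -> 1 point(s)
  x = 10: RHS = 15, y in [7, 10]  -> 2 point(s)
  x = 13: RHS = 2, y in [6, 11]  -> 2 point(s)
  x = 14: RHS = 4, y in [2, 15]  -> 2 point(s)
Affine points: 11. Add the point at infinity: total = 12.

#E(F_17) = 12
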